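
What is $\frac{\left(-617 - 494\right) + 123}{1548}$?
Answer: $- \frac{247}{387} \approx -0.63824$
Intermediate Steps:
$\frac{\left(-617 - 494\right) + 123}{1548} = \left(-1111 + 123\right) \frac{1}{1548} = \left(-988\right) \frac{1}{1548} = - \frac{247}{387}$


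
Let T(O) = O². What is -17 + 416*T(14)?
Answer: 81519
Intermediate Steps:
-17 + 416*T(14) = -17 + 416*14² = -17 + 416*196 = -17 + 81536 = 81519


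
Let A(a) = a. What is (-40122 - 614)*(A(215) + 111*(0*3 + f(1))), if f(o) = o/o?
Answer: -13279936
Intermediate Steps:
f(o) = 1
(-40122 - 614)*(A(215) + 111*(0*3 + f(1))) = (-40122 - 614)*(215 + 111*(0*3 + 1)) = -40736*(215 + 111*(0 + 1)) = -40736*(215 + 111*1) = -40736*(215 + 111) = -40736*326 = -13279936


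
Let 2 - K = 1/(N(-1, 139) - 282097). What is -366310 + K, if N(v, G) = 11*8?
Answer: -103302152771/282009 ≈ -3.6631e+5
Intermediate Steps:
N(v, G) = 88
K = 564019/282009 (K = 2 - 1/(88 - 282097) = 2 - 1/(-282009) = 2 - 1*(-1/282009) = 2 + 1/282009 = 564019/282009 ≈ 2.0000)
-366310 + K = -366310 + 564019/282009 = -103302152771/282009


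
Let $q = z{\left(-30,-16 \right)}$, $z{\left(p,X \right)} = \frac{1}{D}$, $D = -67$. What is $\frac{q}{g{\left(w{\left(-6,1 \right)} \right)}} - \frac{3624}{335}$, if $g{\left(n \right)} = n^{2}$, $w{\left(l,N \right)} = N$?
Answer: $- \frac{3629}{335} \approx -10.833$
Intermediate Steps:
$z{\left(p,X \right)} = - \frac{1}{67}$ ($z{\left(p,X \right)} = \frac{1}{-67} = - \frac{1}{67}$)
$q = - \frac{1}{67} \approx -0.014925$
$\frac{q}{g{\left(w{\left(-6,1 \right)} \right)}} - \frac{3624}{335} = - \frac{1}{67 \cdot 1^{2}} - \frac{3624}{335} = - \frac{1}{67 \cdot 1} - \frac{3624}{335} = \left(- \frac{1}{67}\right) 1 - \frac{3624}{335} = - \frac{1}{67} - \frac{3624}{335} = - \frac{3629}{335}$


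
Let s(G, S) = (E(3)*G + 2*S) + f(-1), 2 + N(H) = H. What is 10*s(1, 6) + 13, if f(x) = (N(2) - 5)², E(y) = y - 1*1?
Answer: 403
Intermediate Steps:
E(y) = -1 + y (E(y) = y - 1 = -1 + y)
N(H) = -2 + H
f(x) = 25 (f(x) = ((-2 + 2) - 5)² = (0 - 5)² = (-5)² = 25)
s(G, S) = 25 + 2*G + 2*S (s(G, S) = ((-1 + 3)*G + 2*S) + 25 = (2*G + 2*S) + 25 = 25 + 2*G + 2*S)
10*s(1, 6) + 13 = 10*(25 + 2*1 + 2*6) + 13 = 10*(25 + 2 + 12) + 13 = 10*39 + 13 = 390 + 13 = 403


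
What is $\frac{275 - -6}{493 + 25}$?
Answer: $\frac{281}{518} \approx 0.54247$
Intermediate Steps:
$\frac{275 - -6}{493 + 25} = \frac{275 + \left(-188 + 194\right)}{518} = \left(275 + 6\right) \frac{1}{518} = 281 \cdot \frac{1}{518} = \frac{281}{518}$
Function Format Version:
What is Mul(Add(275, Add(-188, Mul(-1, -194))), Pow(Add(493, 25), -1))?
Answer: Rational(281, 518) ≈ 0.54247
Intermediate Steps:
Mul(Add(275, Add(-188, Mul(-1, -194))), Pow(Add(493, 25), -1)) = Mul(Add(275, Add(-188, 194)), Pow(518, -1)) = Mul(Add(275, 6), Rational(1, 518)) = Mul(281, Rational(1, 518)) = Rational(281, 518)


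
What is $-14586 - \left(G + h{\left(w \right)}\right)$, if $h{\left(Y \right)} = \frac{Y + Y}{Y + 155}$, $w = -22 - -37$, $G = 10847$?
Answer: $- \frac{432364}{17} \approx -25433.0$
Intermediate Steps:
$w = 15$ ($w = -22 + 37 = 15$)
$h{\left(Y \right)} = \frac{2 Y}{155 + Y}$
$-14586 - \left(G + h{\left(w \right)}\right) = -14586 - \left(10847 + 2 \cdot 15 \frac{1}{155 + 15}\right) = -14586 - \left(10847 + 2 \cdot 15 \cdot \frac{1}{170}\right) = -14586 - \left(10847 + \frac{3}{17}\right) = -14586 - \frac{184402}{17} = - \frac{432364}{17}$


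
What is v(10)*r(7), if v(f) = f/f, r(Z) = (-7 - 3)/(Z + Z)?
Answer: -5/7 ≈ -0.71429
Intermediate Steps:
r(Z) = -5/Z (r(Z) = -10*1/(2*Z) = -5/Z)
v(f) = 1
v(10)*r(7) = 1*(-5/7) = -5/7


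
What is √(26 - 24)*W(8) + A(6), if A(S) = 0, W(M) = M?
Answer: 8*√2 ≈ 11.314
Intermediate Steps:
√(26 - 24)*W(8) + A(6) = √(26 - 24)*8 + 0 = √2*8 + 0 = 8*√2 + 0 = 8*√2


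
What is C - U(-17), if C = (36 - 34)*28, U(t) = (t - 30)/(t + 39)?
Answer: 1279/22 ≈ 58.136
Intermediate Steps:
U(t) = (-30 + t)/(39 + t)
C = 56 (C = 2*28 = 56)
C - U(-17) = 56 - (-30 - 17)/(39 - 17) = 56 - (-47)/22 = 56 - 1*(-47/22) = 56 + 47/22 = 1279/22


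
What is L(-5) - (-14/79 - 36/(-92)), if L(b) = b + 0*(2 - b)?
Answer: -9474/1817 ≈ -5.2141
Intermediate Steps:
L(b) = b (L(b) = b + 0 = b)
L(-5) - (-14/79 - 36/(-92)) = -5 - (-14/79 - 36/(-92)) = -5 - (-14*1/79 - 36*(-1/92)) = -5 - (-14/79 + 9/23) = -5 - 1*389/1817 = -5 - 389/1817 = -9474/1817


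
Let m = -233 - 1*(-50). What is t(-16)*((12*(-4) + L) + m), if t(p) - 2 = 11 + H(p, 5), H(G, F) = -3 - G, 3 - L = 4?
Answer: -6032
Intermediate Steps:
L = -1 (L = 3 - 1*4 = 3 - 4 = -1)
m = -183 (m = -233 + 50 = -183)
t(p) = 10 - p (t(p) = 2 + (11 + (-3 - p)) = 2 + (8 - p) = 10 - p)
t(-16)*((12*(-4) + L) + m) = (10 - 1*(-16))*((12*(-4) - 1) - 183) = (10 + 16)*((-48 - 1) - 183) = 26*(-49 - 183) = 26*(-232) = -6032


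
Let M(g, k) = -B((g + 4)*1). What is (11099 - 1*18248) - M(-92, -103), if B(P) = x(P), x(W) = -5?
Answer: -7154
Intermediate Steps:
B(P) = -5
M(g, k) = 5 (M(g, k) = -1*(-5) = 5)
(11099 - 1*18248) - M(-92, -103) = (11099 - 1*18248) - 1*5 = (11099 - 18248) - 5 = -7149 - 5 = -7154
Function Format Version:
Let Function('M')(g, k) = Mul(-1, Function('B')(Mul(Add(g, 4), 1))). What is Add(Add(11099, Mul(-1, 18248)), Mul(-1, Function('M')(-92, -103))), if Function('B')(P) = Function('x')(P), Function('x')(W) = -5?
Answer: -7154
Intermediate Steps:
Function('B')(P) = -5
Function('M')(g, k) = 5 (Function('M')(g, k) = Mul(-1, -5) = 5)
Add(Add(11099, Mul(-1, 18248)), Mul(-1, Function('M')(-92, -103))) = Add(Add(11099, Mul(-1, 18248)), Mul(-1, 5)) = Add(Add(11099, -18248), -5) = Add(-7149, -5) = -7154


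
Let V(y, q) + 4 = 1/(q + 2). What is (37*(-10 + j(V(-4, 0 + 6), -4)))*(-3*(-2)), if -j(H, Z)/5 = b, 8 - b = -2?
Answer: -13320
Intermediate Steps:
b = 10 (b = 8 - 1*(-2) = 8 + 2 = 10)
V(y, q) = -4 + 1/(2 + q) (V(y, q) = -4 + 1/(q + 2) = -4 + 1/(2 + q))
j(H, Z) = -50 (j(H, Z) = -5*10 = -50)
(37*(-10 + j(V(-4, 0 + 6), -4)))*(-3*(-2)) = (37*(-10 - 50))*(-3*(-2)) = (37*(-60))*6 = -2220*6 = -13320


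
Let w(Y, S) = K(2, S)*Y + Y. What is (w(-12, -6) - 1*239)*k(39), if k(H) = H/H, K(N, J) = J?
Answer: -179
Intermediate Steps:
w(Y, S) = Y + S*Y (w(Y, S) = S*Y + Y = Y + S*Y)
k(H) = 1
(w(-12, -6) - 1*239)*k(39) = (-12*(1 - 6) - 1*239)*1 = (-12*(-5) - 239)*1 = (60 - 239)*1 = -179*1 = -179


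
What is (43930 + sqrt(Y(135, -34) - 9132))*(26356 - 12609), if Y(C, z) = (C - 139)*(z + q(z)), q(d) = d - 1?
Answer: 603905710 + 82482*I*sqrt(246) ≈ 6.0391e+8 + 1.2937e+6*I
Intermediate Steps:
q(d) = -1 + d
Y(C, z) = (-1 + 2*z)*(-139 + C) (Y(C, z) = (C - 139)*(z + (-1 + z)) = (-139 + C)*(-1 + 2*z) = (-1 + 2*z)*(-139 + C))
(43930 + sqrt(Y(135, -34) - 9132))*(26356 - 12609) = (43930 + sqrt((139 - 1*135 - 278*(-34) + 2*135*(-34)) - 9132))*(26356 - 12609) = (43930 + sqrt((139 - 135 + 9452 - 9180) - 9132))*13747 = (43930 + sqrt(276 - 9132))*13747 = (43930 + sqrt(-8856))*13747 = (43930 + 6*I*sqrt(246))*13747 = 603905710 + 82482*I*sqrt(246)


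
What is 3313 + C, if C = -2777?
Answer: 536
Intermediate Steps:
3313 + C = 3313 - 2777 = 536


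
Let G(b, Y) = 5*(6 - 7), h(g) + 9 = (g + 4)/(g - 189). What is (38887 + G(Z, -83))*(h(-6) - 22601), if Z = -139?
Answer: -171428716136/195 ≈ -8.7912e+8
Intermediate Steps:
h(g) = -9 + (4 + g)/(-189 + g) (h(g) = -9 + (g + 4)/(g - 189) = -9 + (4 + g)/(-189 + g))
G(b, Y) = -5 (G(b, Y) = 5*(-1) = -5)
(38887 + G(Z, -83))*(h(-6) - 22601) = (38887 - 5)*((1705 - 8*(-6))/(-189 - 6) - 22601) = 38882*((1705 + 48)/(-195) - 22601) = 38882*(-1/195*1753 - 22601) = 38882*(-1753/195 - 22601) = 38882*(-4408948/195) = -171428716136/195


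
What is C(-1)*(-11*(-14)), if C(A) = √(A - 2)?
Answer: 154*I*√3 ≈ 266.74*I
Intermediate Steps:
C(A) = √(-2 + A)
C(-1)*(-11*(-14)) = √(-2 - 1)*(-11*(-14)) = √(-3)*154 = (I*√3)*154 = 154*I*√3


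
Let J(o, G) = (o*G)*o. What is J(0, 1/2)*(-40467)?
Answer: 0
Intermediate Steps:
J(o, G) = G*o² (J(o, G) = (G*o)*o = G*o²)
J(0, 1/2)*(-40467) = (0²/2)*(-40467) = ((½)*0)*(-40467) = 0*(-40467) = 0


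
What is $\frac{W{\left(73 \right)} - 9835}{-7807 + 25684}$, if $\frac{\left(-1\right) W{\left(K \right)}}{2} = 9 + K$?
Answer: $- \frac{33}{59} \approx -0.55932$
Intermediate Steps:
$W{\left(K \right)} = -18 - 2 K$ ($W{\left(K \right)} = - 2 \left(9 + K\right) = -18 - 2 K$)
$\frac{W{\left(73 \right)} - 9835}{-7807 + 25684} = \frac{\left(-18 - 146\right) - 9835}{-7807 + 25684} = \frac{\left(-18 - 146\right) - 9835}{17877} = \left(-164 - 9835\right) \frac{1}{17877} = \left(-9999\right) \frac{1}{17877} = - \frac{33}{59}$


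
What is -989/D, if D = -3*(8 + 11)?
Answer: 989/57 ≈ 17.351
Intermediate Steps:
D = -57 (D = -3*19 = -57)
-989/D = -989/(-57) = -989*(-1/57) = 989/57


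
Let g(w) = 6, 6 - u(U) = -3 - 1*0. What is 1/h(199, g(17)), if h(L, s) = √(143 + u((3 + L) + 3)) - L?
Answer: -199/39449 - 2*√38/39449 ≈ -0.0053570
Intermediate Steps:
u(U) = 9 (u(U) = 6 - (-3 - 1*0) = 6 - (-3 + 0) = 6 - 1*(-3) = 6 + 3 = 9)
h(L, s) = -L + 2*√38 (h(L, s) = √(143 + 9) - L = √152 - L = 2*√38 - L = -L + 2*√38)
1/h(199, g(17)) = 1/(-1*199 + 2*√38) = 1/(-199 + 2*√38)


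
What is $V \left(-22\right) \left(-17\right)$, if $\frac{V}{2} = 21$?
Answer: $15708$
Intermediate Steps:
$V = 42$ ($V = 2 \cdot 21 = 42$)
$V \left(-22\right) \left(-17\right) = 42 \left(-22\right) \left(-17\right) = \left(-924\right) \left(-17\right) = 15708$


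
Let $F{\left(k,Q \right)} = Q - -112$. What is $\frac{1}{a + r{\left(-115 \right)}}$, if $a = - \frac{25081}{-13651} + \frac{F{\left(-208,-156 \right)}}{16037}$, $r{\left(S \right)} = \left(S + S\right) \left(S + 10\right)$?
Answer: $\frac{218921087}{5287345874403} \approx 4.1405 \cdot 10^{-5}$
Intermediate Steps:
$F{\left(k,Q \right)} = 112 + Q$ ($F{\left(k,Q \right)} = Q + 112 = 112 + Q$)
$r{\left(S \right)} = 2 S \left(10 + S\right)$
$a = \frac{401623353}{218921087}$ ($a = - \frac{25081}{-13651} + \frac{112 - 156}{16037} = \left(-25081\right) \left(- \frac{1}{13651}\right) - \frac{44}{16037} = \frac{25081}{13651} - \frac{44}{16037} = \frac{401623353}{218921087} \approx 1.8346$)
$\frac{1}{a + r{\left(-115 \right)}} = \frac{1}{\frac{401623353}{218921087} + 2 \left(-115\right) \left(10 - 115\right)} = \frac{1}{\frac{401623353}{218921087} + 2 \left(-115\right) \left(-105\right)} = \frac{1}{\frac{401623353}{218921087} + 24150} = \frac{1}{\frac{5287345874403}{218921087}} = \frac{218921087}{5287345874403}$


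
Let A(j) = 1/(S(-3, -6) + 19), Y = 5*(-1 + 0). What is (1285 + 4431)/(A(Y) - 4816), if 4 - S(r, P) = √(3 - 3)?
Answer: -131468/110767 ≈ -1.1869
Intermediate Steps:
S(r, P) = 4 (S(r, P) = 4 - √(3 - 3) = 4 - √0 = 4 - 1*0 = 4 + 0 = 4)
Y = -5 (Y = 5*(-1) = -5)
A(j) = 1/23 (A(j) = 1/(4 + 19) = 1/23)
(1285 + 4431)/(A(Y) - 4816) = (1285 + 4431)/(1/23 - 4816) = 5716/(-110767/23) = 5716*(-23/110767) = -131468/110767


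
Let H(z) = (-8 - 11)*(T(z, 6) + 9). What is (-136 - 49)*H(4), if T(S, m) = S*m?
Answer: 115995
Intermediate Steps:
H(z) = -171 - 114*z (H(z) = (-8 - 11)*(z*6 + 9) = -19*(6*z + 9) = -19*(9 + 6*z) = -171 - 114*z)
(-136 - 49)*H(4) = (-136 - 49)*(-171 - 114*4) = -185*(-171 - 456) = -185*(-627) = 115995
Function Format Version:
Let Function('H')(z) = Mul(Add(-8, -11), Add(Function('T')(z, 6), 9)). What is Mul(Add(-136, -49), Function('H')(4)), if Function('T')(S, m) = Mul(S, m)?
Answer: 115995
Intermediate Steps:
Function('H')(z) = Add(-171, Mul(-114, z)) (Function('H')(z) = Mul(Add(-8, -11), Add(Mul(z, 6), 9)) = Mul(-19, Add(Mul(6, z), 9)) = Mul(-19, Add(9, Mul(6, z))) = Add(-171, Mul(-114, z)))
Mul(Add(-136, -49), Function('H')(4)) = Mul(Add(-136, -49), Add(-171, Mul(-114, 4))) = Mul(-185, Add(-171, -456)) = Mul(-185, -627) = 115995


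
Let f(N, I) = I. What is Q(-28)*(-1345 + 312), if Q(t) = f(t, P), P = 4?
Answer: -4132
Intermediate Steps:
Q(t) = 4
Q(-28)*(-1345 + 312) = 4*(-1345 + 312) = 4*(-1033) = -4132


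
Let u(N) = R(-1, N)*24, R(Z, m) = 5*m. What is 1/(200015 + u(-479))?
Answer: 1/142535 ≈ 7.0158e-6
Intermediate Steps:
u(N) = 120*N (u(N) = (5*N)*24 = 120*N)
1/(200015 + u(-479)) = 1/(200015 + 120*(-479)) = 1/(200015 - 57480) = 1/142535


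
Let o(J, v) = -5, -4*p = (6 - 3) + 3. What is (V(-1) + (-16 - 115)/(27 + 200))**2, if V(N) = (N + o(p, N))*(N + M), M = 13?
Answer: 271425625/51529 ≈ 5267.4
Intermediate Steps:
p = -3/2 (p = -((6 - 3) + 3)/4 = -(3 + 3)/4 = -1/4*6 = -3/2 ≈ -1.5000)
V(N) = (-5 + N)*(13 + N) (V(N) = (N - 5)*(N + 13) = (-5 + N)*(13 + N))
(V(-1) + (-16 - 115)/(27 + 200))**2 = ((-65 + (-1)**2 + 8*(-1)) + (-16 - 115)/(27 + 200))**2 = ((-65 + 1 - 8) - 131/227)**2 = (-72 - 131*1/227)**2 = (-72 - 131/227)**2 = (-16475/227)**2 = 271425625/51529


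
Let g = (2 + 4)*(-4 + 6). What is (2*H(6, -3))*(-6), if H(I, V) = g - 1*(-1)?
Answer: -156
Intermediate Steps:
g = 12 (g = 6*2 = 12)
H(I, V) = 13 (H(I, V) = 12 - 1*(-1) = 12 + 1 = 13)
(2*H(6, -3))*(-6) = (2*13)*(-6) = 26*(-6) = -156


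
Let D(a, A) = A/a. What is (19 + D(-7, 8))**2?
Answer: 15625/49 ≈ 318.88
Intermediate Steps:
(19 + D(-7, 8))**2 = (19 + 8/(-7))**2 = (19 + 8*(-1/7))**2 = (19 - 8/7)**2 = (125/7)**2 = 15625/49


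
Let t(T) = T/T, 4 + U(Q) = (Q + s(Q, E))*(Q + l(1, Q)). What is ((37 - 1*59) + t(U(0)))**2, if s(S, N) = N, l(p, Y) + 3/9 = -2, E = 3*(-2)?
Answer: 441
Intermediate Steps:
E = -6
l(p, Y) = -7/3 (l(p, Y) = -1/3 - 2 = -7/3)
U(Q) = -4 + (-6 + Q)*(-7/3 + Q) (U(Q) = -4 + (Q - 6)*(Q - 7/3) = -4 + (-6 + Q)*(-7/3 + Q))
t(T) = 1
((37 - 1*59) + t(U(0)))**2 = ((37 - 1*59) + 1)**2 = ((37 - 59) + 1)**2 = (-22 + 1)**2 = (-21)**2 = 441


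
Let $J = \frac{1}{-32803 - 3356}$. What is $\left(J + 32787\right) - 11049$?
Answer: $\frac{786024341}{36159} \approx 21738.0$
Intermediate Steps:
$J = - \frac{1}{36159}$ ($J = \frac{1}{-36159} = - \frac{1}{36159} \approx -2.7656 \cdot 10^{-5}$)
$\left(J + 32787\right) - 11049 = \left(- \frac{1}{36159} + 32787\right) - 11049 = \frac{1185545132}{36159} - 11049 = \frac{786024341}{36159}$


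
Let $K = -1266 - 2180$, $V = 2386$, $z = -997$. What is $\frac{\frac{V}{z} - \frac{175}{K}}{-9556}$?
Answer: $\frac{8047681}{32831186072} \approx 0.00024512$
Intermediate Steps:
$K = -3446$ ($K = -1266 - 2180 = -3446$)
$\frac{\frac{V}{z} - \frac{175}{K}}{-9556} = \frac{\frac{2386}{-997} - \frac{175}{-3446}}{-9556} = \left(2386 \left(- \frac{1}{997}\right) - - \frac{175}{3446}\right) \left(- \frac{1}{9556}\right) = \left(- \frac{2386}{997} + \frac{175}{3446}\right) \left(- \frac{1}{9556}\right) = \left(- \frac{8047681}{3435662}\right) \left(- \frac{1}{9556}\right) = \frac{8047681}{32831186072}$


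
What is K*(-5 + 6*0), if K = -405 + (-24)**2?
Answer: -855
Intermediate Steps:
K = 171 (K = -405 + 576 = 171)
K*(-5 + 6*0) = 171*(-5 + 6*0) = 171*(-5 + 0) = 171*(-5) = -855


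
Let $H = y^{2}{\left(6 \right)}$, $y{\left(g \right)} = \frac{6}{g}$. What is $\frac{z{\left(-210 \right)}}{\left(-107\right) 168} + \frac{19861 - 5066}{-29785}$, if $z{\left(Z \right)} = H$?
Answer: $- \frac{7599563}{15297576} \approx -0.49678$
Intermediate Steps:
$H = 1$ ($H = \left(\frac{6}{6}\right)^{2} = \left(6 \cdot \frac{1}{6}\right)^{2} = 1^{2} = 1$)
$z{\left(Z \right)} = 1$
$\frac{z{\left(-210 \right)}}{\left(-107\right) 168} + \frac{19861 - 5066}{-29785} = 1 \frac{1}{\left(-107\right) 168} + \frac{19861 - 5066}{-29785} = 1 \frac{1}{-17976} + \left(19861 - 5066\right) \left(- \frac{1}{29785}\right) = 1 \left(- \frac{1}{17976}\right) + 14795 \left(- \frac{1}{29785}\right) = - \frac{1}{17976} - \frac{2959}{5957} = - \frac{7599563}{15297576}$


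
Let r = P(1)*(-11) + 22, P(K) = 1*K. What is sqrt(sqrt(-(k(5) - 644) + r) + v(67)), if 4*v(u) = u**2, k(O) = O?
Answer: sqrt(4489 + 20*sqrt(26))/2 ≈ 33.878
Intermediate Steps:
P(K) = K
r = 11 (r = 1*(-11) + 22 = -11 + 22 = 11)
v(u) = u**2/4
sqrt(sqrt(-(k(5) - 644) + r) + v(67)) = sqrt(sqrt(-(5 - 644) + 11) + (1/4)*67**2) = sqrt(sqrt(-1*(-639) + 11) + (1/4)*4489) = sqrt(sqrt(639 + 11) + 4489/4) = sqrt(sqrt(650) + 4489/4) = sqrt(5*sqrt(26) + 4489/4) = sqrt(4489/4 + 5*sqrt(26))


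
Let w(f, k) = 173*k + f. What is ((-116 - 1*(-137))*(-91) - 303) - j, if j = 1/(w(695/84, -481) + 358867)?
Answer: -51266567118/23155631 ≈ -2214.0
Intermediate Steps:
w(f, k) = f + 173*k
j = 84/23155631 (j = 1/((695/84 + 173*(-481)) + 358867) = 1/((695*(1/84) - 83213) + 358867) = 1/((695/84 - 83213) + 358867) = 1/(-6989197/84 + 358867) = 1/(23155631/84) = 84/23155631 ≈ 3.6276e-6)
((-116 - 1*(-137))*(-91) - 303) - j = ((-116 - 1*(-137))*(-91) - 303) - 1*84/23155631 = ((-116 + 137)*(-91) - 303) - 84/23155631 = (21*(-91) - 303) - 84/23155631 = (-1911 - 303) - 84/23155631 = -2214 - 84/23155631 = -51266567118/23155631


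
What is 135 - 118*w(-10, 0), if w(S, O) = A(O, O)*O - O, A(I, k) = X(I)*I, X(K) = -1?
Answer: 135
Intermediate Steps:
A(I, k) = -I
w(S, O) = -O - O**2 (w(S, O) = (-O)*O - O = -O**2 - O = -O - O**2)
135 - 118*w(-10, 0) = 135 - 0*(-1 - 1*0) = 135 - 0*(-1 + 0) = 135 - 0*(-1) = 135 - 118*0 = 135 + 0 = 135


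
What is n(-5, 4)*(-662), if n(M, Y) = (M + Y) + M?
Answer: 3972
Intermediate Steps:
n(M, Y) = Y + 2*M
n(-5, 4)*(-662) = (4 + 2*(-5))*(-662) = (4 - 10)*(-662) = -6*(-662) = 3972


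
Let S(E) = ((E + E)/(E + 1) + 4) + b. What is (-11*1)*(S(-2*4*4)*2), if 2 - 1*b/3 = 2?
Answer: -4136/31 ≈ -133.42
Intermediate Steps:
b = 0 (b = 6 - 3*2 = 6 - 6 = 0)
S(E) = 4 + 2*E/(1 + E) (S(E) = ((E + E)/(E + 1) + 4) + 0 = ((2*E)/(1 + E) + 4) + 0 = (2*E/(1 + E) + 4) + 0 = (4 + 2*E/(1 + E)) + 0 = 4 + 2*E/(1 + E))
(-11*1)*(S(-2*4*4)*2) = (-11*1)*((2*(2 + 3*(-2*4*4))/(1 - 2*4*4))*2) = -11*2*(2 + 3*(-8*4))/(1 - 8*4)*2 = -11*2*(2 + 3*(-32))/(1 - 32)*2 = -11*2*(2 - 96)/(-31)*2 = -11*2*(-1/31)*(-94)*2 = -2068*2/31 = -11*376/31 = -4136/31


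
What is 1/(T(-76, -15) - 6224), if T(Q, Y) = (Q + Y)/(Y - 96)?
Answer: -111/690773 ≈ -0.00016069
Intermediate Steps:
T(Q, Y) = (Q + Y)/(-96 + Y)
1/(T(-76, -15) - 6224) = 1/((-76 - 15)/(-96 - 15) - 6224) = 1/(-91/(-111) - 6224) = 1/(-1/111*(-91) - 6224) = 1/(91/111 - 6224) = 1/(-690773/111) = -111/690773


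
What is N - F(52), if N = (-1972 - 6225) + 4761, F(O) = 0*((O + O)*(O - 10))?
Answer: -3436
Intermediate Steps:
F(O) = 0 (F(O) = 0*((2*O)*(-10 + O)) = 0*(2*O*(-10 + O)) = 0)
N = -3436 (N = -8197 + 4761 = -3436)
N - F(52) = -3436 - 1*0 = -3436 + 0 = -3436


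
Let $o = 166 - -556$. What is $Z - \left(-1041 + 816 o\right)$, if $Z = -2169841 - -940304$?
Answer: $-1817648$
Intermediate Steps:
$o = 722$ ($o = 166 + 556 = 722$)
$Z = -1229537$ ($Z = -2169841 + 940304 = -1229537$)
$Z - \left(-1041 + 816 o\right) = -1229537 + \left(1041 - 589152\right) = -1229537 - 588111 = -1817648$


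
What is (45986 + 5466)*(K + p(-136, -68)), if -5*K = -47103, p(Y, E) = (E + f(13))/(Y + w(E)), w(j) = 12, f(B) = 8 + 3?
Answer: 75133516191/155 ≈ 4.8473e+8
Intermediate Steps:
f(B) = 11
p(Y, E) = (11 + E)/(12 + Y) (p(Y, E) = (E + 11)/(Y + 12) = (11 + E)/(12 + Y))
K = 47103/5 (K = -⅕*(-47103) = 47103/5 ≈ 9420.6)
(45986 + 5466)*(K + p(-136, -68)) = (45986 + 5466)*(47103/5 + (11 - 68)/(12 - 136)) = 51452*(47103/5 - 57/(-124)) = 51452*(47103/5 - 1/124*(-57)) = 51452*(47103/5 + 57/124) = 51452*(5841057/620) = 75133516191/155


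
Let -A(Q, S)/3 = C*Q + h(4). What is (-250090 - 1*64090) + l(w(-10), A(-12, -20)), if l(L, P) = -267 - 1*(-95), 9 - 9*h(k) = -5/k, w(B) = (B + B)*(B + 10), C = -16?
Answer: -314352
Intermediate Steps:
w(B) = 2*B*(10 + B) (w(B) = (2*B)*(10 + B) = 2*B*(10 + B))
h(k) = 1 + 5/(9*k) (h(k) = 1 - (-5)/(9*k) = 1 + 5/(9*k))
A(Q, S) = -41/12 + 48*Q (A(Q, S) = -3*(-16*Q + (5/9 + 4)/4) = -3*(-16*Q + (1/4)*(41/9)) = -3*(-16*Q + 41/36) = -3*(41/36 - 16*Q) = -41/12 + 48*Q)
l(L, P) = -172 (l(L, P) = -267 + 95 = -172)
(-250090 - 1*64090) + l(w(-10), A(-12, -20)) = (-250090 - 1*64090) - 172 = (-250090 - 64090) - 172 = -314180 - 172 = -314352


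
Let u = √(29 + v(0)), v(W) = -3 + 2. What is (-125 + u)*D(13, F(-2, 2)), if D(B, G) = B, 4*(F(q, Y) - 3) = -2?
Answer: -1625 + 26*√7 ≈ -1556.2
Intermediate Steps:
v(W) = -1
F(q, Y) = 5/2 (F(q, Y) = 3 + (¼)*(-2) = 3 - ½ = 5/2)
u = 2*√7 (u = √(29 - 1) = √28 = 2*√7 ≈ 5.2915)
(-125 + u)*D(13, F(-2, 2)) = (-125 + 2*√7)*13 = -1625 + 26*√7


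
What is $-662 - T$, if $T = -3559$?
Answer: $2897$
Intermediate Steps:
$-662 - T = -662 - -3559 = -662 + 3559 = 2897$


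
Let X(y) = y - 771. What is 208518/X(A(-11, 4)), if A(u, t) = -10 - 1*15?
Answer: -104259/398 ≈ -261.96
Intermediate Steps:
A(u, t) = -25 (A(u, t) = -10 - 15 = -25)
X(y) = -771 + y
208518/X(A(-11, 4)) = 208518/(-771 - 25) = 208518/(-796) = 208518*(-1/796) = -104259/398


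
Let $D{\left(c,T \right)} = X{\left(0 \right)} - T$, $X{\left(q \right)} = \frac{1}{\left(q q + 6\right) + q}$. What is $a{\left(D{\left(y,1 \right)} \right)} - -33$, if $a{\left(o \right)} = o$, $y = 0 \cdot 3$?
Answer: $\frac{193}{6} \approx 32.167$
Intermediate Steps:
$y = 0$
$X{\left(q \right)} = \frac{1}{6 + q + q^{2}}$ ($X{\left(q \right)} = \frac{1}{\left(q^{2} + 6\right) + q} = \frac{1}{\left(6 + q^{2}\right) + q} = \frac{1}{6 + q + q^{2}}$)
$D{\left(c,T \right)} = \frac{1}{6} - T$ ($D{\left(c,T \right)} = \frac{1}{6 + 0 + 0^{2}} - T = \frac{1}{6 + 0 + 0} - T = \frac{1}{6} - T$)
$a{\left(D{\left(y,1 \right)} \right)} - -33 = \left(\frac{1}{6} - 1\right) - -33 = \left(\frac{1}{6} - 1\right) + 33 = - \frac{5}{6} + 33 = \frac{193}{6}$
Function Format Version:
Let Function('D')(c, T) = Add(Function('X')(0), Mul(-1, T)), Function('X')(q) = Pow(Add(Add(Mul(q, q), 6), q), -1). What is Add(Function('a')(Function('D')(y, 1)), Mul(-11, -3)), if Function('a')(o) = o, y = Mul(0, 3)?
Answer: Rational(193, 6) ≈ 32.167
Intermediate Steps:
y = 0
Function('X')(q) = Pow(Add(6, q, Pow(q, 2)), -1) (Function('X')(q) = Pow(Add(Add(Pow(q, 2), 6), q), -1) = Pow(Add(Add(6, Pow(q, 2)), q), -1) = Pow(Add(6, q, Pow(q, 2)), -1))
Function('D')(c, T) = Add(Rational(1, 6), Mul(-1, T)) (Function('D')(c, T) = Add(Pow(Add(6, 0, Pow(0, 2)), -1), Mul(-1, T)) = Add(Pow(Add(6, 0, 0), -1), Mul(-1, T)) = Add(Pow(6, -1), Mul(-1, T)) = Add(Rational(1, 6), Mul(-1, T)))
Add(Function('a')(Function('D')(y, 1)), Mul(-11, -3)) = Add(Add(Rational(1, 6), Mul(-1, 1)), Mul(-11, -3)) = Add(Add(Rational(1, 6), -1), 33) = Add(Rational(-5, 6), 33) = Rational(193, 6)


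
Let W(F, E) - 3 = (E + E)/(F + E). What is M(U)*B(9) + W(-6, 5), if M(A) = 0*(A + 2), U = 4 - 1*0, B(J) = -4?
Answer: -7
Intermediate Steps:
U = 4 (U = 4 + 0 = 4)
W(F, E) = 3 + 2*E/(E + F) (W(F, E) = 3 + (E + E)/(F + E) = 3 + (2*E)/(E + F) = 3 + 2*E/(E + F))
M(A) = 0 (M(A) = 0*(2 + A) = 0)
M(U)*B(9) + W(-6, 5) = 0*(-4) + (3*(-6) + 5*5)/(5 - 6) = 0 + (-18 + 25)/(-1) = 0 - 1*7 = 0 - 7 = -7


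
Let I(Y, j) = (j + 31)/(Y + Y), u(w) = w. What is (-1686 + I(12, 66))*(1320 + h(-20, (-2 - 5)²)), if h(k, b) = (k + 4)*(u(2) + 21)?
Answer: -4803673/3 ≈ -1.6012e+6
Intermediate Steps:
I(Y, j) = (31 + j)/(2*Y) (I(Y, j) = (31 + j)/((2*Y)) = (31 + j)*(1/(2*Y)) = (31 + j)/(2*Y))
h(k, b) = 92 + 23*k (h(k, b) = (k + 4)*(2 + 21) = (4 + k)*23 = 92 + 23*k)
(-1686 + I(12, 66))*(1320 + h(-20, (-2 - 5)²)) = (-1686 + (½)*(31 + 66)/12)*(1320 + (92 + 23*(-20))) = (-1686 + (½)*(1/12)*97)*(1320 + (92 - 460)) = (-1686 + 97/24)*(1320 - 368) = -40367/24*952 = -4803673/3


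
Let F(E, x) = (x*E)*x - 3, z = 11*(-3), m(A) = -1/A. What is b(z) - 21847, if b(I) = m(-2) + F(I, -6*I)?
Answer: -2631163/2 ≈ -1.3156e+6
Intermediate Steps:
z = -33
F(E, x) = -3 + E*x² (F(E, x) = (E*x)*x - 3 = E*x² - 3 = -3 + E*x²)
b(I) = -5/2 + 36*I³ (b(I) = -1/(-2) + (-3 + I*(-6*I)²) = -1*(-½) + (-3 + I*(36*I²)) = ½ + (-3 + 36*I³) = -5/2 + 36*I³)
b(z) - 21847 = (-5/2 + 36*(-33)³) - 21847 = (-5/2 + 36*(-35937)) - 21847 = (-5/2 - 1293732) - 21847 = -2587469/2 - 21847 = -2631163/2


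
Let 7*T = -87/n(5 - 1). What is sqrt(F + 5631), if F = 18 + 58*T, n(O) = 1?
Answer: 3*sqrt(26831)/7 ≈ 70.201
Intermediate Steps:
T = -87/7 (T = (-87/1)/7 = (-87*1)/7 = (1/7)*(-87) = -87/7 ≈ -12.429)
F = -4920/7 (F = 18 + 58*(-87/7) = 18 - 5046/7 = -4920/7 ≈ -702.86)
sqrt(F + 5631) = sqrt(-4920/7 + 5631) = sqrt(34497/7) = 3*sqrt(26831)/7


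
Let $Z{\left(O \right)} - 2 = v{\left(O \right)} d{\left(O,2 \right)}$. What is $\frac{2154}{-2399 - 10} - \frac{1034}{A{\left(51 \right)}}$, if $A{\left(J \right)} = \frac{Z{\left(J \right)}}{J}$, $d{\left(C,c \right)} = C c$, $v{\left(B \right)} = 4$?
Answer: $- \frac{21319891}{164615} \approx -129.51$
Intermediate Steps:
$Z{\left(O \right)} = 2 + 8 O$ ($Z{\left(O \right)} = 2 + 4 O 2 = 2 + 4 \cdot 2 O = 2 + 8 O$)
$A{\left(J \right)} = \frac{2 + 8 J}{J}$
$\frac{2154}{-2399 - 10} - \frac{1034}{A{\left(51 \right)}} = \frac{2154}{-2399 - 10} - \frac{1034}{8 + \frac{2}{51}} = \frac{2154}{-2409} - \frac{1034}{8 + 2 \cdot \frac{1}{51}} = 2154 \left(- \frac{1}{2409}\right) - \frac{1034}{8 + \frac{2}{51}} = - \frac{718}{803} - \frac{1034}{\frac{410}{51}} = - \frac{718}{803} - \frac{26367}{205} = - \frac{21319891}{164615}$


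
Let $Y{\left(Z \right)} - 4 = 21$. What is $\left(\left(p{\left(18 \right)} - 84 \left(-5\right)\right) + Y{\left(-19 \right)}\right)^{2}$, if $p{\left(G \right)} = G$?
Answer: $214369$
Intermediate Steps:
$Y{\left(Z \right)} = 25$ ($Y{\left(Z \right)} = 4 + 21 = 25$)
$\left(\left(p{\left(18 \right)} - 84 \left(-5\right)\right) + Y{\left(-19 \right)}\right)^{2} = \left(\left(18 - 84 \left(-5\right)\right) + 25\right)^{2} = \left(\left(18 - -420\right) + 25\right)^{2} = \left(\left(18 + 420\right) + 25\right)^{2} = \left(438 + 25\right)^{2} = 463^{2} = 214369$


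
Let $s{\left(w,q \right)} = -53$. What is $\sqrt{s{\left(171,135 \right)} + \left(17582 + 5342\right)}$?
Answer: $\sqrt{22871} \approx 151.23$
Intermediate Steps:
$\sqrt{s{\left(171,135 \right)} + \left(17582 + 5342\right)} = \sqrt{-53 + \left(17582 + 5342\right)} = \sqrt{-53 + 22924} = \sqrt{22871}$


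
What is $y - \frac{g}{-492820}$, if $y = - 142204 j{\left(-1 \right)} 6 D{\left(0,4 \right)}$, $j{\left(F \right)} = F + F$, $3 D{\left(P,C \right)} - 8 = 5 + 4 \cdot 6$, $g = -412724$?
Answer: $\frac{2592995982179}{123205} \approx 2.1046 \cdot 10^{7}$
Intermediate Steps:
$D{\left(P,C \right)} = \frac{37}{3}$ ($D{\left(P,C \right)} = \frac{8}{3} + \frac{5 + 4 \cdot 6}{3} = \frac{8}{3} + \frac{5 + 24}{3} = \frac{8}{3} + \frac{1}{3} \cdot 29 = \frac{8}{3} + \frac{29}{3} = \frac{37}{3}$)
$j{\left(F \right)} = 2 F$
$y = 21046192$ ($y = - 142204 \cdot 2 \left(-1\right) 6 \cdot \frac{37}{3} = - 142204 \left(\left(-2\right) 74\right) = \left(-142204\right) \left(-148\right) = 21046192$)
$y - \frac{g}{-492820} = 21046192 - - \frac{412724}{-492820} = 21046192 - \left(-412724\right) \left(- \frac{1}{492820}\right) = 21046192 - \frac{103181}{123205} = \frac{2592995982179}{123205}$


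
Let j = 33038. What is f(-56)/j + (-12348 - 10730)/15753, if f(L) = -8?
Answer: -381288494/260223807 ≈ -1.4652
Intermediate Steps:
f(-56)/j + (-12348 - 10730)/15753 = -8/33038 + (-12348 - 10730)/15753 = -8*1/33038 - 23078*1/15753 = -4/16519 - 23078/15753 = -381288494/260223807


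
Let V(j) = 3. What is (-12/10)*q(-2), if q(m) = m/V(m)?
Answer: ⅘ ≈ 0.80000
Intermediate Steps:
q(m) = m/3
(-12/10)*q(-2) = (-12/10)*((⅓)*(-2)) = ((⅒)*(-12))*(-⅔) = -6/5*(-⅔) = ⅘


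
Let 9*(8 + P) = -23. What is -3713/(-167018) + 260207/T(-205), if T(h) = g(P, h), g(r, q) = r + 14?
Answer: 391133389637/5177558 ≈ 75544.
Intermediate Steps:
P = -95/9 (P = -8 + (⅑)*(-23) = -8 - 23/9 = -95/9 ≈ -10.556)
g(r, q) = 14 + r
T(h) = 31/9 (T(h) = 14 - 95/9 = 31/9)
-3713/(-167018) + 260207/T(-205) = -3713/(-167018) + 260207/(31/9) = -3713*(-1/167018) + 260207*(9/31) = 3713/167018 + 2341863/31 = 391133389637/5177558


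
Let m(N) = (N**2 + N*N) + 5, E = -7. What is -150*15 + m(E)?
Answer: -2147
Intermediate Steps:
m(N) = 5 + 2*N**2 (m(N) = (N**2 + N**2) + 5 = 2*N**2 + 5 = 5 + 2*N**2)
-150*15 + m(E) = -150*15 + (5 + 2*(-7)**2) = -2250 + (5 + 2*49) = -2250 + (5 + 98) = -2250 + 103 = -2147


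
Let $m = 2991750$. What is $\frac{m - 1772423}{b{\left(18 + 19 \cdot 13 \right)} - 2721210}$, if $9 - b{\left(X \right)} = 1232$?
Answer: $- \frac{1219327}{2722433} \approx -0.44788$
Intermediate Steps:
$b{\left(X \right)} = -1223$ ($b{\left(X \right)} = 9 - 1232 = -1223$)
$\frac{m - 1772423}{b{\left(18 + 19 \cdot 13 \right)} - 2721210} = \frac{2991750 - 1772423}{-1223 - 2721210} = \frac{1219327}{-2722433} = 1219327 \left(- \frac{1}{2722433}\right) = - \frac{1219327}{2722433}$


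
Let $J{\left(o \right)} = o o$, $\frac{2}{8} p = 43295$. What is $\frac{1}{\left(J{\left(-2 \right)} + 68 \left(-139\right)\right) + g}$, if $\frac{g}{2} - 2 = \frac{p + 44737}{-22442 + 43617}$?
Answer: $- \frac{3025}{28505838} \approx -0.00010612$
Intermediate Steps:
$p = 173180$ ($p = 4 \cdot 43295 = 173180$)
$g = \frac{74362}{3025}$ ($g = 4 + 2 \frac{173180 + 44737}{-22442 + 43617} = 4 + 2 \cdot \frac{217917}{21175} = 4 + 2 \cdot 217917 \cdot \frac{1}{21175} = 4 + 2 \cdot \frac{31131}{3025} = 4 + \frac{62262}{3025} = \frac{74362}{3025} \approx 24.582$)
$J{\left(o \right)} = o^{2}$
$\frac{1}{\left(J{\left(-2 \right)} + 68 \left(-139\right)\right) + g} = \frac{1}{\left(\left(-2\right)^{2} + 68 \left(-139\right)\right) + \frac{74362}{3025}} = \frac{1}{\left(4 - 9452\right) + \frac{74362}{3025}} = \frac{1}{-9448 + \frac{74362}{3025}} = \frac{1}{- \frac{28505838}{3025}} = - \frac{3025}{28505838}$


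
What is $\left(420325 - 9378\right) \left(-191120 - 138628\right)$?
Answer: $-135508951356$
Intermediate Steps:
$\left(420325 - 9378\right) \left(-191120 - 138628\right) = 410947 \left(-329748\right) = -135508951356$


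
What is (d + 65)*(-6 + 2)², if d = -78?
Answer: -208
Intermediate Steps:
(d + 65)*(-6 + 2)² = (-78 + 65)*(-6 + 2)² = -13*(-4)² = -13*16 = -208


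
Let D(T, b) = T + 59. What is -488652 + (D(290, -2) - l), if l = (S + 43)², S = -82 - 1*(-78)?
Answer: -489824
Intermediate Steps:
S = -4 (S = -82 + 78 = -4)
D(T, b) = 59 + T
l = 1521 (l = (-4 + 43)² = 39² = 1521)
-488652 + (D(290, -2) - l) = -488652 + ((59 + 290) - 1*1521) = -488652 + (349 - 1521) = -488652 - 1172 = -489824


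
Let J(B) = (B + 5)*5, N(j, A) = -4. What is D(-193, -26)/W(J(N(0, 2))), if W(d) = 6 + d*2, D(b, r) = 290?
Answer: 145/8 ≈ 18.125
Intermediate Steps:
J(B) = 25 + 5*B (J(B) = (5 + B)*5 = 25 + 5*B)
W(d) = 6 + 2*d
D(-193, -26)/W(J(N(0, 2))) = 290/(6 + 2*(25 + 5*(-4))) = 290/(6 + 2*(25 - 20)) = 290/(6 + 2*5) = 290/(6 + 10) = 290/16 = 290*(1/16) = 145/8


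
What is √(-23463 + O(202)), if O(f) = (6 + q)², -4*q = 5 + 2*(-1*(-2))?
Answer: 3*I*√41687/4 ≈ 153.13*I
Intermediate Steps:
q = -9/4 (q = -(5 + 2*(-1*(-2)))/4 = -(5 + 2*2)/4 = -(5 + 4)/4 = -¼*9 = -9/4 ≈ -2.2500)
O(f) = 225/16 (O(f) = (6 - 9/4)² = (15/4)² = 225/16)
√(-23463 + O(202)) = √(-23463 + 225/16) = √(-375183/16) = 3*I*√41687/4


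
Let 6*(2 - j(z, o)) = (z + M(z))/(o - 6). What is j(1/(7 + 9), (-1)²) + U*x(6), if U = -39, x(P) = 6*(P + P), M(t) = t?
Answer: -673439/240 ≈ -2806.0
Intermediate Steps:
x(P) = 12*P (x(P) = 6*(2*P) = 12*P)
j(z, o) = 2 - z/(3*(-6 + o)) (j(z, o) = 2 - (z + z)/(6*(o - 6)) = 2 - 2*z/(6*(-6 + o)) = 2 - z/(3*(-6 + o)))
j(1/(7 + 9), (-1)²) + U*x(6) = (-36 - 1/(7 + 9) + 6*(-1)²)/(3*(-6 + (-1)²)) - 468*6 = (-36 - 1/16 + 6*1)/(3*(-6 + 1)) - 39*72 = (⅓)*(-36 - 1*1/16 + 6)/(-5) - 2808 = (⅓)*(-⅕)*(-36 - 1/16 + 6) - 2808 = (⅓)*(-⅕)*(-481/16) - 2808 = 481/240 - 2808 = -673439/240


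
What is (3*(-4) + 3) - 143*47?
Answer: -6730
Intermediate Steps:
(3*(-4) + 3) - 143*47 = (-12 + 3) - 6721 = -9 - 6721 = -6730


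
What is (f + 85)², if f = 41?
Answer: 15876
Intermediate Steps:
(f + 85)² = (41 + 85)² = 126² = 15876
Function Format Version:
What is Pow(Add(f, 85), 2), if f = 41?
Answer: 15876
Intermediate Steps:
Pow(Add(f, 85), 2) = Pow(Add(41, 85), 2) = Pow(126, 2) = 15876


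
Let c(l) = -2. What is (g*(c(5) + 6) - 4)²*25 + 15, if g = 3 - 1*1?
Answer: 415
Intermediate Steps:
g = 2 (g = 3 - 1 = 2)
(g*(c(5) + 6) - 4)²*25 + 15 = (2*(-2 + 6) - 4)²*25 + 15 = (2*4 - 4)²*25 + 15 = (8 - 4)²*25 + 15 = 4²*25 + 15 = 16*25 + 15 = 400 + 15 = 415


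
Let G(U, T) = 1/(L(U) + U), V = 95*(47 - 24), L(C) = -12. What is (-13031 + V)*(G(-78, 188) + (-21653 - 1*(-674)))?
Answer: 10239225953/45 ≈ 2.2754e+8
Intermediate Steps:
V = 2185 (V = 95*23 = 2185)
G(U, T) = 1/(-12 + U)
(-13031 + V)*(G(-78, 188) + (-21653 - 1*(-674))) = (-13031 + 2185)*(1/(-12 - 78) + (-21653 - 1*(-674))) = -10846*(1/(-90) + (-21653 + 674)) = -10846*(-1/90 - 20979) = -10846*(-1888111/90) = 10239225953/45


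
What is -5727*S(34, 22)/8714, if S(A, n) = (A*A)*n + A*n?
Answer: -74966430/4357 ≈ -17206.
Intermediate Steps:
S(A, n) = A*n + n*A² (S(A, n) = A²*n + A*n = n*A² + A*n = A*n + n*A²)
-5727*S(34, 22)/8714 = -5727/(8714/((34*22*(1 + 34)))) = -5727/(8714/((34*22*35))) = -5727/(8714/26180) = -5727/(8714*(1/26180)) = -5727/4357/13090 = -5727*13090/4357 = -74966430/4357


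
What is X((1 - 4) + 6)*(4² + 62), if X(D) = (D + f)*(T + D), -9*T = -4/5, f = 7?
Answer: 7228/3 ≈ 2409.3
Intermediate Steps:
T = 4/45 (T = -(-4)/(9*5) = -⅑*(-⅘) = 4/45 ≈ 0.088889)
X(D) = (7 + D)*(4/45 + D) (X(D) = (D + 7)*(4/45 + D) = (7 + D)*(4/45 + D))
X((1 - 4) + 6)*(4² + 62) = (28/45 + ((1 - 4) + 6)² + 319*((1 - 4) + 6)/45)*(4² + 62) = (28/45 + (-3 + 6)² + 319*(-3 + 6)/45)*(16 + 62) = (28/45 + 3² + (319/45)*3)*78 = (28/45 + 9 + 319/15)*78 = (278/9)*78 = 7228/3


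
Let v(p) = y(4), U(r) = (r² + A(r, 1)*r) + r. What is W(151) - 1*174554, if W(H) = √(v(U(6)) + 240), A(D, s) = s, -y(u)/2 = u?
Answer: -174554 + 2*√58 ≈ -1.7454e+5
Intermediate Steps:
y(u) = -2*u
U(r) = r² + 2*r (U(r) = (r² + 1*r) + r = (r² + r) + r = (r + r²) + r = r² + 2*r)
v(p) = -8 (v(p) = -2*4 = -8)
W(H) = 2*√58 (W(H) = √(-8 + 240) = √232 = 2*√58)
W(151) - 1*174554 = 2*√58 - 1*174554 = 2*√58 - 174554 = -174554 + 2*√58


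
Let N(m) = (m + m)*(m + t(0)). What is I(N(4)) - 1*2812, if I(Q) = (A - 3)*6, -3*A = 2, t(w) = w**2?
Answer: -2834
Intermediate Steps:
A = -2/3 (A = -1/3*2 = -2/3 ≈ -0.66667)
N(m) = 2*m**2 (N(m) = (m + m)*(m + 0**2) = (2*m)*(m + 0) = (2*m)*m = 2*m**2)
I(Q) = -22 (I(Q) = (-2/3 - 3)*6 = -11/3*6 = -22)
I(N(4)) - 1*2812 = -22 - 1*2812 = -22 - 2812 = -2834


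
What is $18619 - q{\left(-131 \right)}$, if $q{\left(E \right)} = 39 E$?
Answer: $23728$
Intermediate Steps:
$18619 - q{\left(-131 \right)} = 18619 - 39 \left(-131\right) = 18619 - -5109 = 18619 + 5109 = 23728$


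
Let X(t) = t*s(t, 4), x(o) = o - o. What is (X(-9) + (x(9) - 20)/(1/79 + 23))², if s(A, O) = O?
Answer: 1123188196/826281 ≈ 1359.3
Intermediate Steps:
x(o) = 0
X(t) = 4*t (X(t) = t*4 = 4*t)
(X(-9) + (x(9) - 20)/(1/79 + 23))² = (4*(-9) + (0 - 20)/(1/79 + 23))² = (-36 - 20/(1/79 + 23))² = (-36 - 20/1818/79)² = (-36 - 20*79/1818)² = (-36 - 790/909)² = (-33514/909)² = 1123188196/826281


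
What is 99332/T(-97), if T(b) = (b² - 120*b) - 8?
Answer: 99332/21041 ≈ 4.7209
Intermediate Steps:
T(b) = -8 + b² - 120*b
99332/T(-97) = 99332/(-8 + (-97)² - 120*(-97)) = 99332/(-8 + 9409 + 11640) = 99332/21041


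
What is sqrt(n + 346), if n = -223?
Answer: sqrt(123) ≈ 11.091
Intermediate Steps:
sqrt(n + 346) = sqrt(-223 + 346) = sqrt(123)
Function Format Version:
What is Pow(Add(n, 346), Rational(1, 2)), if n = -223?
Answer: Pow(123, Rational(1, 2)) ≈ 11.091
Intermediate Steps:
Pow(Add(n, 346), Rational(1, 2)) = Pow(Add(-223, 346), Rational(1, 2)) = Pow(123, Rational(1, 2))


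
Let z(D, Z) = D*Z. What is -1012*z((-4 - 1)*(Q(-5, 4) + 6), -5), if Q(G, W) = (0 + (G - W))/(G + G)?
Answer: -174570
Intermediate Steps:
Q(G, W) = (G - W)/(2*G) (Q(G, W) = (G - W)/((2*G)) = (G - W)*(1/(2*G)) = (G - W)/(2*G))
-1012*z((-4 - 1)*(Q(-5, 4) + 6), -5) = -1012*(-4 - 1)*((½)*(-5 - 1*4)/(-5) + 6)*(-5) = -1012*(-5*((½)*(-⅕)*(-5 - 4) + 6))*(-5) = -1012*(-5*((½)*(-⅕)*(-9) + 6))*(-5) = -1012*(-5*(9/10 + 6))*(-5) = -1012*(-5*69/10)*(-5) = -(-34914)*(-5) = -1012*345/2 = -174570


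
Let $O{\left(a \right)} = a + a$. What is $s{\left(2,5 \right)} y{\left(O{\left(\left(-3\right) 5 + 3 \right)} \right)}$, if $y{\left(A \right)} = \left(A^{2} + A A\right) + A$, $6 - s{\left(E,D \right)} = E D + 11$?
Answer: $-16920$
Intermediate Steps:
$s{\left(E,D \right)} = -5 - D E$ ($s{\left(E,D \right)} = 6 - \left(E D + 11\right) = 6 - \left(D E + 11\right) = 6 - \left(11 + D E\right) = -5 - D E$)
$O{\left(a \right)} = 2 a$
$y{\left(A \right)} = A + 2 A^{2}$ ($y{\left(A \right)} = \left(A^{2} + A^{2}\right) + A = 2 A^{2} + A = A + 2 A^{2}$)
$s{\left(2,5 \right)} y{\left(O{\left(\left(-3\right) 5 + 3 \right)} \right)} = \left(-5 - 5 \cdot 2\right) 2 \left(\left(-3\right) 5 + 3\right) \left(1 + 2 \cdot 2 \left(\left(-3\right) 5 + 3\right)\right) = \left(-5 - 10\right) 2 \left(-15 + 3\right) \left(1 + 2 \cdot 2 \left(-15 + 3\right)\right) = - 15 \cdot 2 \left(-12\right) \left(1 + 2 \cdot 2 \left(-12\right)\right) = - 15 \left(- 24 \left(1 + 2 \left(-24\right)\right)\right) = - 15 \left(- 24 \left(1 - 48\right)\right) = - 15 \left(\left(-24\right) \left(-47\right)\right) = \left(-15\right) 1128 = -16920$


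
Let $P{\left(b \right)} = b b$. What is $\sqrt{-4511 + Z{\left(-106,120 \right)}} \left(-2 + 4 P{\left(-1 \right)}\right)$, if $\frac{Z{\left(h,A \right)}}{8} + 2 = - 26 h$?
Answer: $2 \sqrt{17521} \approx 264.73$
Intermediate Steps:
$P{\left(b \right)} = b^{2}$
$Z{\left(h,A \right)} = -16 - 208 h$ ($Z{\left(h,A \right)} = -16 + 8 \left(- 26 h\right) = -16 - 208 h$)
$\sqrt{-4511 + Z{\left(-106,120 \right)}} \left(-2 + 4 P{\left(-1 \right)}\right) = \sqrt{-4511 - -22032} \left(-2 + 4 \left(-1\right)^{2}\right) = \sqrt{-4511 + \left(-16 + 22048\right)} \left(-2 + 4 \cdot 1\right) = \sqrt{-4511 + 22032} \left(-2 + 4\right) = \sqrt{17521} \cdot 2 = 2 \sqrt{17521}$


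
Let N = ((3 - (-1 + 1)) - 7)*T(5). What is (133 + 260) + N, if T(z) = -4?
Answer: 409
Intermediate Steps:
N = 16 (N = ((3 - (-1 + 1)) - 7)*(-4) = ((3 - 1*0) - 7)*(-4) = ((3 + 0) - 7)*(-4) = (3 - 7)*(-4) = -4*(-4) = 16)
(133 + 260) + N = (133 + 260) + 16 = 393 + 16 = 409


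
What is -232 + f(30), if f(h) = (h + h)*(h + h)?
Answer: 3368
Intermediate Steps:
f(h) = 4*h**2 (f(h) = (2*h)*(2*h) = 4*h**2)
-232 + f(30) = -232 + 4*30**2 = -232 + 4*900 = -232 + 3600 = 3368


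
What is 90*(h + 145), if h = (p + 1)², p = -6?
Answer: 15300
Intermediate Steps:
h = 25 (h = (-6 + 1)² = (-5)² = 25)
90*(h + 145) = 90*(25 + 145) = 90*170 = 15300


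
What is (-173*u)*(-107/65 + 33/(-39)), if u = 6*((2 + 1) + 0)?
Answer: 504468/65 ≈ 7761.0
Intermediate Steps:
u = 18 (u = 6*(3 + 0) = 6*3 = 18)
(-173*u)*(-107/65 + 33/(-39)) = (-173*18)*(-107/65 + 33/(-39)) = -3114*(-107*1/65 + 33*(-1/39)) = -3114*(-107/65 - 11/13) = -3114*(-162/65) = 504468/65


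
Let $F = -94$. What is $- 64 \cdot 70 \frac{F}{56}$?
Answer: $7520$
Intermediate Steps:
$- 64 \cdot 70 \frac{F}{56} = - 64 \cdot 70 \left(- \frac{94}{56}\right) = - 4480 \left(\left(-94\right) \frac{1}{56}\right) = - \frac{4480 \left(-47\right)}{28} = \left(-1\right) \left(-7520\right) = 7520$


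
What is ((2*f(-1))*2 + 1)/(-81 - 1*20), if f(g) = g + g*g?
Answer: -1/101 ≈ -0.0099010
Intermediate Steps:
f(g) = g + g²
((2*f(-1))*2 + 1)/(-81 - 1*20) = ((2*(-(1 - 1)))*2 + 1)/(-81 - 1*20) = ((2*(-1*0))*2 + 1)/(-81 - 20) = ((2*0)*2 + 1)/(-101) = -(0*2 + 1)/101 = -(0 + 1)/101 = -1/101*1 = -1/101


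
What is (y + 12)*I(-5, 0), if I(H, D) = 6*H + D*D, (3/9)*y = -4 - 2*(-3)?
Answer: -540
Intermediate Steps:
y = 6 (y = 3*(-4 - 2*(-3)) = 3*(-4 + 6) = 3*2 = 6)
I(H, D) = D² + 6*H (I(H, D) = 6*H + D² = D² + 6*H)
(y + 12)*I(-5, 0) = (6 + 12)*(0² + 6*(-5)) = 18*(0 - 30) = 18*(-30) = -540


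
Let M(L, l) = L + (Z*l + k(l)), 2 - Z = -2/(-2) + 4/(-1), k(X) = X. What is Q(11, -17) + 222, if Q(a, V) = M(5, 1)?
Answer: 233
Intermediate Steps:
Z = 5 (Z = 2 - (-2/(-2) + 4/(-1)) = 2 - (-2*(-½) + 4*(-1)) = 2 - (1 - 4) = 2 - 1*(-3) = 2 + 3 = 5)
M(L, l) = L + 6*l (M(L, l) = L + (5*l + l) = L + 6*l)
Q(a, V) = 11 (Q(a, V) = 5 + 6*1 = 5 + 6 = 11)
Q(11, -17) + 222 = 11 + 222 = 233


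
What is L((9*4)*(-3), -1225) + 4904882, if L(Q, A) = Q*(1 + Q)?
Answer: 4916438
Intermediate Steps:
L((9*4)*(-3), -1225) + 4904882 = ((9*4)*(-3))*(1 + (9*4)*(-3)) + 4904882 = (36*(-3))*(1 + 36*(-3)) + 4904882 = -108*(1 - 108) + 4904882 = -108*(-107) + 4904882 = 11556 + 4904882 = 4916438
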